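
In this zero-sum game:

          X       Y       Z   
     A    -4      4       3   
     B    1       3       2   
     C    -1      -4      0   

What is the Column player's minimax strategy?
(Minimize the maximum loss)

Column should play X, value = 1

Work:
Column player minimizes Row's maximum payoff:
Column X: max payoff to Row = 1
Column Y: max payoff to Row = 4
Column Z: max payoff to Row = 3
Minimum is 1, achieved by column X.
Minimax strategy: X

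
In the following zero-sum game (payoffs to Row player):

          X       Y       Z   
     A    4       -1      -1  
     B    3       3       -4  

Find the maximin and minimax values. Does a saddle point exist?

Maximin = -1, Minimax = -1, Saddle: True

Work:
Row minimums: [-1, -4] → maximin = -1
Column maximums: [4, 3, -1] → minimax = -1
Saddle point exists! Game value = -1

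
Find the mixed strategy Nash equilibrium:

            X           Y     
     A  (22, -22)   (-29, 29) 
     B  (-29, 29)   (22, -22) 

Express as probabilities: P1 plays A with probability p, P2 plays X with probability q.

p = 0.5, q = 0.5

Work:
Find probabilities that make opponent indifferent:
P2 chooses q to make P1 indifferent between A and B
P1 chooses p to make P2 indifferent between X and Y
Mixed NE: P1 plays (A: 0.5, B: 0.5), P2 plays (X: 0.5, Y: 0.5)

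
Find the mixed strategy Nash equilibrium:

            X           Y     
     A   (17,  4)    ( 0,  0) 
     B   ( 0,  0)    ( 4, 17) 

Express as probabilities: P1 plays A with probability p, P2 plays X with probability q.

p = 0.8095, q = 0.1905

Work:
Find probabilities that make opponent indifferent:
P2 chooses q to make P1 indifferent between A and B
P1 chooses p to make P2 indifferent between X and Y
Mixed NE: P1 plays (A: 0.8095, B: 0.1905), P2 plays (X: 0.1905, Y: 0.8095)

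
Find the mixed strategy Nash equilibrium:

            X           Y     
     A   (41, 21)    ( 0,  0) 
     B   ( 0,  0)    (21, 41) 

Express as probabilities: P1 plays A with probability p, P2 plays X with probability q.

p = 0.6613, q = 0.3387

Work:
Find probabilities that make opponent indifferent:
P2 chooses q to make P1 indifferent between A and B
P1 chooses p to make P2 indifferent between X and Y
Mixed NE: P1 plays (A: 0.6613, B: 0.3387), P2 plays (X: 0.3387, Y: 0.6613)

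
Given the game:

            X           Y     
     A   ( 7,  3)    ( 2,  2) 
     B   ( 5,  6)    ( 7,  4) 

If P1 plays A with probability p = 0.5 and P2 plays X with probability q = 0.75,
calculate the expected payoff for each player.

E[P1] = 5.625, E[P2] = 4.125

Work:
E[P1] = p·q·π₁(A,X) + p·(1-q)·π₁(A,Y) + (1-p)·q·π₁(B,X) + (1-p)·(1-q)·π₁(B,Y)
= 0.5·0.75·7 + 0.5·0.25·2 + 0.5·0.75·5 + 0.5·0.25·7
= 5.625

E[P2] = 4.125 (similar calculation)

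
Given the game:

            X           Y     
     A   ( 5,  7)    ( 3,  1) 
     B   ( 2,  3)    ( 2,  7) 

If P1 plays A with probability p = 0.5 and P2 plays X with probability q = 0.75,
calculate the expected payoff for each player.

E[P1] = 3.25, E[P2] = 4.75

Work:
E[P1] = p·q·π₁(A,X) + p·(1-q)·π₁(A,Y) + (1-p)·q·π₁(B,X) + (1-p)·(1-q)·π₁(B,Y)
= 0.5·0.75·5 + 0.5·0.25·3 + 0.5·0.75·2 + 0.5·0.25·2
= 3.25

E[P2] = 4.75 (similar calculation)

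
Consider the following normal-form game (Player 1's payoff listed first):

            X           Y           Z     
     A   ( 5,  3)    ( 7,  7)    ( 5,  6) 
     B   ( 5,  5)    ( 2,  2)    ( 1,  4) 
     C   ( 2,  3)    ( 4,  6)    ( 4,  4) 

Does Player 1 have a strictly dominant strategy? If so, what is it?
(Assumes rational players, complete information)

No strictly dominant strategy exists for Player 1

Work:
A strategy strictly dominates another if it gives a strictly higher payoff against every opponent action. Compare each pair of P1's strategies column-by-column:
  A vs B: [5 vs 5, 7 vs 2, 5 vs 1] → A does not strictly dominate B (column X: 5 ≤ 5)
  A vs C: [5 vs 2, 7 vs 4, 5 vs 4] → A strictly dominates C
  B vs A: [5 vs 5, 2 vs 7, 1 vs 5] → B does not strictly dominate A (column X: 5 ≤ 5)
  B vs C: [5 vs 2, 2 vs 4, 1 vs 4] → B does not strictly dominate C (column Y: 2 ≤ 4)
  C vs A: [2 vs 5, 4 vs 7, 4 vs 5] → C does not strictly dominate A (column X: 2 ≤ 5)
  C vs B: [2 vs 5, 4 vs 2, 4 vs 1] → C does not strictly dominate B (column X: 2 ≤ 5)
No single strategy strictly dominates all others → no strictly dominant strategy.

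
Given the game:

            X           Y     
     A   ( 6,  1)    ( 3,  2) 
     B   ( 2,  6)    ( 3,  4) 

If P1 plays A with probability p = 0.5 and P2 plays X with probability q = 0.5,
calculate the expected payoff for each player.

E[P1] = 3.5, E[P2] = 3.25

Work:
E[P1] = p·q·π₁(A,X) + p·(1-q)·π₁(A,Y) + (1-p)·q·π₁(B,X) + (1-p)·(1-q)·π₁(B,Y)
= 0.5·0.5·6 + 0.5·0.5·3 + 0.5·0.5·2 + 0.5·0.5·3
= 3.5

E[P2] = 3.25 (similar calculation)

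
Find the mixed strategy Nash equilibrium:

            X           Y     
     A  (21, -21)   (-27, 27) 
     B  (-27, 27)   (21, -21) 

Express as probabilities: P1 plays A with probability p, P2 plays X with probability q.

p = 0.5, q = 0.5

Work:
Find probabilities that make opponent indifferent:
P2 chooses q to make P1 indifferent between A and B
P1 chooses p to make P2 indifferent between X and Y
Mixed NE: P1 plays (A: 0.5, B: 0.5), P2 plays (X: 0.5, Y: 0.5)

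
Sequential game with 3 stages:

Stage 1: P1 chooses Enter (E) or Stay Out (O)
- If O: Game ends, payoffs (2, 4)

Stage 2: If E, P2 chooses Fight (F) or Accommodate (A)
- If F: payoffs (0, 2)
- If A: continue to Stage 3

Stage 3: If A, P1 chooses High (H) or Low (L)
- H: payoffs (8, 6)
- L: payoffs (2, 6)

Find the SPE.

SPE: (E, A, H); Outcome (8, 6)

Work:
Stage 3: P1 chooses H (8 vs 2)
Stage 2: P2: F->2, A->6 (anticipating H). Choose A
Stage 1: P1: O->2, E->8 (anticipating A, H). Choose E
SPE path: E -> A -> H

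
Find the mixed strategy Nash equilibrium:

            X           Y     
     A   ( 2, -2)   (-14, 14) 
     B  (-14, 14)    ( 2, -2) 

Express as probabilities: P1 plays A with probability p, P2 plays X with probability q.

p = 0.5, q = 0.5

Work:
Find probabilities that make opponent indifferent:
P2 chooses q to make P1 indifferent between A and B
P1 chooses p to make P2 indifferent between X and Y
Mixed NE: P1 plays (A: 0.5, B: 0.5), P2 plays (X: 0.5, Y: 0.5)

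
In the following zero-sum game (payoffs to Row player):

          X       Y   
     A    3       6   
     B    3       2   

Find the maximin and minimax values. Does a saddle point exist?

Maximin = 3, Minimax = 3, Saddle: True

Work:
Row minimums: [3, 2] → maximin = 3
Column maximums: [3, 6] → minimax = 3
Saddle point exists! Game value = 3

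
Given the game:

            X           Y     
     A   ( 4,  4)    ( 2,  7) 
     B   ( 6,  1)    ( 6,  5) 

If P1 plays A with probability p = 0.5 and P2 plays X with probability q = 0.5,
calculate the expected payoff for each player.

E[P1] = 4.5, E[P2] = 4.25

Work:
E[P1] = p·q·π₁(A,X) + p·(1-q)·π₁(A,Y) + (1-p)·q·π₁(B,X) + (1-p)·(1-q)·π₁(B,Y)
= 0.5·0.5·4 + 0.5·0.5·2 + 0.5·0.5·6 + 0.5·0.5·6
= 4.5

E[P2] = 4.25 (similar calculation)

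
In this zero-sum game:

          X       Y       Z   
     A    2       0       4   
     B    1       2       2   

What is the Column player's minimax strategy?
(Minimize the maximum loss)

Column should play X or Y (all achieve the minimum), value = 2

Work:
Column player minimizes Row's maximum payoff:
Column X: max payoff to Row = 2
Column Y: max payoff to Row = 2
Column Z: max payoff to Row = 4
Minimum is 2, achieved by columns X, Y (tied).
Each of X or Y is a minimax strategy.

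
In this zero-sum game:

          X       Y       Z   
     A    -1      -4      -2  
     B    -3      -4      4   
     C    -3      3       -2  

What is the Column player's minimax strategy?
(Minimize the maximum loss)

Column should play X, value = -1

Work:
Column player minimizes Row's maximum payoff:
Column X: max payoff to Row = -1
Column Y: max payoff to Row = 3
Column Z: max payoff to Row = 4
Minimum is -1, achieved by column X.
Minimax strategy: X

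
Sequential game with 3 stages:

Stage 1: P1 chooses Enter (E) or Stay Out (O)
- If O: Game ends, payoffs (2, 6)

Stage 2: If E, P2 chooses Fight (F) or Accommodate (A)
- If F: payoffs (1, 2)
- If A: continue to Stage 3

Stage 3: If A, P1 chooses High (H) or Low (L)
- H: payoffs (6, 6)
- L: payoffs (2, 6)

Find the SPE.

SPE: (E, A, H); Outcome (6, 6)

Work:
Stage 3: P1 chooses H (6 vs 2)
Stage 2: P2: F->2, A->6 (anticipating H). Choose A
Stage 1: P1: O->2, E->6 (anticipating A, H). Choose E
SPE path: E -> A -> H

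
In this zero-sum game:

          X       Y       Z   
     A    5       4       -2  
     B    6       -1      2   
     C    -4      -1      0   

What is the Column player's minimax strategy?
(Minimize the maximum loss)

Column should play Z, value = 2

Work:
Column player minimizes Row's maximum payoff:
Column X: max payoff to Row = 6
Column Y: max payoff to Row = 4
Column Z: max payoff to Row = 2
Minimum is 2, achieved by column Z.
Minimax strategy: Z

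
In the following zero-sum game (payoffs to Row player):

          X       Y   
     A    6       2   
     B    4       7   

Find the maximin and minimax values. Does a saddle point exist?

Maximin = 4, Minimax = 6, Saddle: False

Work:
Row minimums: [2, 4] → maximin = 4
Column maximums: [6, 7] → minimax = 6
No saddle point (maximin ≠ minimax). Mixed strategy needed.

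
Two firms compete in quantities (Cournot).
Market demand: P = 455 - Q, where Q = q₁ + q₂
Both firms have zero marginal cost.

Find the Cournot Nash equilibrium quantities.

q₁* = q₂* = 151.67; P* = 151.67

Work:
Profit: π_i = P·q_i = (a - q_i - q_j)·q_i
FOC: ∂π_i/∂q_i = a - 2q_i - q_j = 0
Reaction function: q_i = (455 - q_j)/2
Symmetry: q* = 455/3 = 151.67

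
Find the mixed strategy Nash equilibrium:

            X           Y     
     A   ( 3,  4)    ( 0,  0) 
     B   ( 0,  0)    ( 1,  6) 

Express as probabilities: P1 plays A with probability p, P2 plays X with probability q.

p = 0.6, q = 0.25

Work:
Find probabilities that make opponent indifferent:
P2 chooses q to make P1 indifferent between A and B
P1 chooses p to make P2 indifferent between X and Y
Mixed NE: P1 plays (A: 0.6, B: 0.4), P2 plays (X: 0.25, Y: 0.75)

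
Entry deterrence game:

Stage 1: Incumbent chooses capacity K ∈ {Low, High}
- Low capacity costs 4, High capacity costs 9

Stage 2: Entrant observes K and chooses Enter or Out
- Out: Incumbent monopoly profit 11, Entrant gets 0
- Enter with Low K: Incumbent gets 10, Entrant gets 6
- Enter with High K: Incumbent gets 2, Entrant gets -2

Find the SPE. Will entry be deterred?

SPE: (Low, Enter|Low, Out|High); Entry not deterred. Incumbent net profit = 6, Entrant gets 6

Work:
After Low K: Entrant enters (6 > 0)
After High K: Entrant stays out (-2 < 0)
Incumbent: Low → 10−4=6, High → 11−9=2
Incumbent chooses Low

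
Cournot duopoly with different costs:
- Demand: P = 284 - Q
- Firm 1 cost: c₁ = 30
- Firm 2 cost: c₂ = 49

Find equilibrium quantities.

q₁* = 91.0, q₂* = 72.0

Work:
Reaction: q₁ = (284 - 30 - q₂)/2
Reaction: q₂ = (284 - 49 - q₁)/2
Solve simultaneously:
q₁* = (284 - 2×30 + 49)/3 = 91.0
q₂* = (284 - 2×49 + 30)/3 = 72.0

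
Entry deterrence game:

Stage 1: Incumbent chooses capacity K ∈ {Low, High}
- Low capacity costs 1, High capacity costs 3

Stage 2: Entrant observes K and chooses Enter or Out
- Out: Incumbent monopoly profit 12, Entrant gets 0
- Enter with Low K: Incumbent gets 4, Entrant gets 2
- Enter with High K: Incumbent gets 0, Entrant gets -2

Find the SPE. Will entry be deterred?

SPE: (High, Enter|Low, Out|High); Entry deterred. Incumbent net profit = 9

Work:
After Low K: Entrant enters (2 > 0)
After High K: Entrant stays out (-2 < 0)
Incumbent: Low → 4−1=3, High → 12−3=9
Incumbent chooses High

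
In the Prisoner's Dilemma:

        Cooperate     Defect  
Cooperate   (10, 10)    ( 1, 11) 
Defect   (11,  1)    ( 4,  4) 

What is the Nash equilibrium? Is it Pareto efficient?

(Defect, Defect) is NE; not Pareto efficient

Work:
Defect dominates Cooperate for both players:
If P2 cooperates: Defect (11) > Cooperate (10)
If P2 defects: Defect (4) > Cooperate (1)
NE: (Defect, Defect) with payoff (4, 4)
But (Cooperate, Cooperate) = (10, 10) Pareto dominates (4, 4)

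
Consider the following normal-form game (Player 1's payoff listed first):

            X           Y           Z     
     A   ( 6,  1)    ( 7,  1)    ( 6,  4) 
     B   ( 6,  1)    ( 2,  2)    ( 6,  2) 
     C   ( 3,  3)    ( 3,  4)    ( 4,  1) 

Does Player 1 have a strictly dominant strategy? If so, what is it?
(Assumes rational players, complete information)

No strictly dominant strategy exists for Player 1

Work:
A strategy strictly dominates another if it gives a strictly higher payoff against every opponent action. Compare each pair of P1's strategies column-by-column:
  A vs B: [6 vs 6, 7 vs 2, 6 vs 6] → A does not strictly dominate B (column X: 6 ≤ 6)
  A vs C: [6 vs 3, 7 vs 3, 6 vs 4] → A strictly dominates C
  B vs A: [6 vs 6, 2 vs 7, 6 vs 6] → B does not strictly dominate A (column X: 6 ≤ 6)
  B vs C: [6 vs 3, 2 vs 3, 6 vs 4] → B does not strictly dominate C (column Y: 2 ≤ 3)
  C vs A: [3 vs 6, 3 vs 7, 4 vs 6] → C does not strictly dominate A (column X: 3 ≤ 6)
  C vs B: [3 vs 6, 3 vs 2, 4 vs 6] → C does not strictly dominate B (column X: 3 ≤ 6)
No single strategy strictly dominates all others → no strictly dominant strategy.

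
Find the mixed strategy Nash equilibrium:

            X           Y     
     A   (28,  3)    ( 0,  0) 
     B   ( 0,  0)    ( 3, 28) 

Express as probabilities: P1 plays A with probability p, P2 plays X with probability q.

p = 0.9032, q = 0.0968

Work:
Find probabilities that make opponent indifferent:
P2 chooses q to make P1 indifferent between A and B
P1 chooses p to make P2 indifferent between X and Y
Mixed NE: P1 plays (A: 0.9032, B: 0.0968), P2 plays (X: 0.0968, Y: 0.9032)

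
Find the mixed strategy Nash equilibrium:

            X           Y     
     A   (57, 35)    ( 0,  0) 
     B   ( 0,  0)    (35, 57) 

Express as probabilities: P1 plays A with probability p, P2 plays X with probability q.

p = 0.6196, q = 0.3804

Work:
Find probabilities that make opponent indifferent:
P2 chooses q to make P1 indifferent between A and B
P1 chooses p to make P2 indifferent between X and Y
Mixed NE: P1 plays (A: 0.6196, B: 0.3804), P2 plays (X: 0.3804, Y: 0.6196)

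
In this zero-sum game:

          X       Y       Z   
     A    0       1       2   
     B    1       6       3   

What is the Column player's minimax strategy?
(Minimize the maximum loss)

Column should play X, value = 1

Work:
Column player minimizes Row's maximum payoff:
Column X: max payoff to Row = 1
Column Y: max payoff to Row = 6
Column Z: max payoff to Row = 3
Minimum is 1, achieved by column X.
Minimax strategy: X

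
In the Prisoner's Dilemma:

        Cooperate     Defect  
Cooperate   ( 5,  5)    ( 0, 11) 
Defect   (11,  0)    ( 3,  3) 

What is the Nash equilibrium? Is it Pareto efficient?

(Defect, Defect) is NE; not Pareto efficient

Work:
Defect dominates Cooperate for both players:
If P2 cooperates: Defect (11) > Cooperate (5)
If P2 defects: Defect (3) > Cooperate (0)
NE: (Defect, Defect) with payoff (3, 3)
But (Cooperate, Cooperate) = (5, 5) Pareto dominates (3, 3)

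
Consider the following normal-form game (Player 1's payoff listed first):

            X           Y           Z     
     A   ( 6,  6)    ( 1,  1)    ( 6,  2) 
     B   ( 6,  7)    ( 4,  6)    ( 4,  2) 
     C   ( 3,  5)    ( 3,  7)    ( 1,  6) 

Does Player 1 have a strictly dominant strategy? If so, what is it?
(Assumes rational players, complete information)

No strictly dominant strategy exists for Player 1

Work:
A strategy strictly dominates another if it gives a strictly higher payoff against every opponent action. Compare each pair of P1's strategies column-by-column:
  A vs B: [6 vs 6, 1 vs 4, 6 vs 4] → A does not strictly dominate B (column X: 6 ≤ 6)
  A vs C: [6 vs 3, 1 vs 3, 6 vs 1] → A does not strictly dominate C (column Y: 1 ≤ 3)
  B vs A: [6 vs 6, 4 vs 1, 4 vs 6] → B does not strictly dominate A (column X: 6 ≤ 6)
  B vs C: [6 vs 3, 4 vs 3, 4 vs 1] → B strictly dominates C
  C vs A: [3 vs 6, 3 vs 1, 1 vs 6] → C does not strictly dominate A (column X: 3 ≤ 6)
  C vs B: [3 vs 6, 3 vs 4, 1 vs 4] → C does not strictly dominate B (column X: 3 ≤ 6)
No single strategy strictly dominates all others → no strictly dominant strategy.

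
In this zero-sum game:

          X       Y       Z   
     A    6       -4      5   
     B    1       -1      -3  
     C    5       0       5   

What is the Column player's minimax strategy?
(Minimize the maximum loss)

Column should play Y, value = 0

Work:
Column player minimizes Row's maximum payoff:
Column X: max payoff to Row = 6
Column Y: max payoff to Row = 0
Column Z: max payoff to Row = 5
Minimum is 0, achieved by column Y.
Minimax strategy: Y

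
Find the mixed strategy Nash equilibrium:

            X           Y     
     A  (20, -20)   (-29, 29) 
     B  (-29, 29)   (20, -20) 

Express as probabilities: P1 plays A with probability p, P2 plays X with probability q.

p = 0.5, q = 0.5

Work:
Find probabilities that make opponent indifferent:
P2 chooses q to make P1 indifferent between A and B
P1 chooses p to make P2 indifferent between X and Y
Mixed NE: P1 plays (A: 0.5, B: 0.5), P2 plays (X: 0.5, Y: 0.5)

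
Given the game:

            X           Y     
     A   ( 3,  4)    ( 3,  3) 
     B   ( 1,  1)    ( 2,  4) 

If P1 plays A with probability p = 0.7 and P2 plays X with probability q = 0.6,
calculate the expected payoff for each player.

E[P1] = 2.52, E[P2] = 3.18

Work:
E[P1] = p·q·π₁(A,X) + p·(1-q)·π₁(A,Y) + (1-p)·q·π₁(B,X) + (1-p)·(1-q)·π₁(B,Y)
= 0.7·0.6·3 + 0.7·0.4·3 + 0.3·0.6·1 + 0.3·0.4·2
= 2.52

E[P2] = 3.18 (similar calculation)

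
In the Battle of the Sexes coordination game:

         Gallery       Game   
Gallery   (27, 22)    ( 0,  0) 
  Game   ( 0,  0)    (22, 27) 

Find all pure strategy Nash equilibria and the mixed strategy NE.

Pure NE: (Gallery, Gallery) and (Game, Game); Mixed NE: p = 0.551, q = 0.449

Work:
Check pure NE:
(Gallery, Gallery): (27, 22) - no unilateral deviation beneficial
(Game, Game): (22, 27) - no unilateral deviation beneficial
Mixed NE: P1 plays Gallery with p = 0.551, P2 plays Gallery with q = 0.449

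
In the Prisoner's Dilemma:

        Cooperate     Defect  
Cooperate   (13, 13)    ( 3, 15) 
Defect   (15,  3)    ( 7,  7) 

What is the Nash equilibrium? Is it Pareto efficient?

(Defect, Defect) is NE; not Pareto efficient

Work:
Defect dominates Cooperate for both players:
If P2 cooperates: Defect (15) > Cooperate (13)
If P2 defects: Defect (7) > Cooperate (3)
NE: (Defect, Defect) with payoff (7, 7)
But (Cooperate, Cooperate) = (13, 13) Pareto dominates (7, 7)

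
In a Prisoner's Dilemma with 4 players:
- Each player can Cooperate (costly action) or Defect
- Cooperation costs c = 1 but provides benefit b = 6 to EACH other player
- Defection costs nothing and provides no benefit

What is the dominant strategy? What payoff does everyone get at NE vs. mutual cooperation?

Dominant: Defect; NE payoff = 0; Coop payoff = 17

Work:
Defect dominates (saves cost c = 1, benefit to others is external)
NE: All defect → everyone gets 0
If all cooperate: each receives (3)×6 - 1 = 17
Social dilemma: 17 > 0 but NE gives 0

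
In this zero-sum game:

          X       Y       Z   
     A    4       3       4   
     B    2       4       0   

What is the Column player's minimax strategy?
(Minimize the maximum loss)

Column should play X or Y or Z (all achieve the minimum), value = 4

Work:
Column player minimizes Row's maximum payoff:
Column X: max payoff to Row = 4
Column Y: max payoff to Row = 4
Column Z: max payoff to Row = 4
Minimum is 4, achieved by columns X, Y, Z (tied).
Each of X or Y or Z is a minimax strategy.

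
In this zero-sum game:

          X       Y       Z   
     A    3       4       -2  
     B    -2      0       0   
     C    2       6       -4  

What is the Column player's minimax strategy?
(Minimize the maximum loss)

Column should play Z, value = 0

Work:
Column player minimizes Row's maximum payoff:
Column X: max payoff to Row = 3
Column Y: max payoff to Row = 6
Column Z: max payoff to Row = 0
Minimum is 0, achieved by column Z.
Minimax strategy: Z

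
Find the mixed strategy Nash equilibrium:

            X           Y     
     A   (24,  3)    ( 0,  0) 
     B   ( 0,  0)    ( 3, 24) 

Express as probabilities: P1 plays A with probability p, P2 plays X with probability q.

p = 0.8889, q = 0.1111

Work:
Find probabilities that make opponent indifferent:
P2 chooses q to make P1 indifferent between A and B
P1 chooses p to make P2 indifferent between X and Y
Mixed NE: P1 plays (A: 0.8889, B: 0.1111), P2 plays (X: 0.1111, Y: 0.8889)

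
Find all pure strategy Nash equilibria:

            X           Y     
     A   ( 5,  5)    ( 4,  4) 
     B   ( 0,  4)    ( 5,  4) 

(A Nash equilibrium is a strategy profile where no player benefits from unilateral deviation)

Nash equilibrium: (A, X), (B, Y)

Work:
Best responses:
  P1 vs X: payoffs [5, 0] → best response A (payoff 5)
  P1 vs Y: payoffs [4, 5] → best response B (payoff 5)
  P2 vs A: payoffs [5, 4] → best response X (payoff 5)
  P2 vs B: payoffs [4, 4] → best response X/Y (payoff 4)
Mutual best responses: (A,X), (B,Y) → Nash equilibria.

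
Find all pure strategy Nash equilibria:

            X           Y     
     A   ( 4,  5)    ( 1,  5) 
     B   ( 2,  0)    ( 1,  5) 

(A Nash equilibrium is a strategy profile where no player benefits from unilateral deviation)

Nash equilibrium: (A, X), (A, Y), (B, Y)

Work:
Best responses:
  P1 vs X: payoffs [4, 2] → best response A (payoff 4)
  P1 vs Y: payoffs [1, 1] → best response A/B (payoff 1)
  P2 vs A: payoffs [5, 5] → best response X/Y (payoff 5)
  P2 vs B: payoffs [0, 5] → best response Y (payoff 5)
Mutual best responses: (A,X), (A,Y), (B,Y) → Nash equilibria.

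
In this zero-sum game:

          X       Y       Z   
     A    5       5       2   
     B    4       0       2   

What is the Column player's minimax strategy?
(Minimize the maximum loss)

Column should play Z, value = 2

Work:
Column player minimizes Row's maximum payoff:
Column X: max payoff to Row = 5
Column Y: max payoff to Row = 5
Column Z: max payoff to Row = 2
Minimum is 2, achieved by column Z.
Minimax strategy: Z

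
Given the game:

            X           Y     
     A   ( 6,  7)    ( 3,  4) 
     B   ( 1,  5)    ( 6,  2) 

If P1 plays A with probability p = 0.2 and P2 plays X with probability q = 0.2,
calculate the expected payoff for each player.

E[P1] = 4.72, E[P2] = 3.0

Work:
E[P1] = p·q·π₁(A,X) + p·(1-q)·π₁(A,Y) + (1-p)·q·π₁(B,X) + (1-p)·(1-q)·π₁(B,Y)
= 0.2·0.2·6 + 0.2·0.8·3 + 0.8·0.2·1 + 0.8·0.8·6
= 4.72

E[P2] = 3.0 (similar calculation)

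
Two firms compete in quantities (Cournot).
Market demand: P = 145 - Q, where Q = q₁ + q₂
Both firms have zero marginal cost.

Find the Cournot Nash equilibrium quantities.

q₁* = q₂* = 48.33; P* = 48.33

Work:
Profit: π_i = P·q_i = (a - q_i - q_j)·q_i
FOC: ∂π_i/∂q_i = a - 2q_i - q_j = 0
Reaction function: q_i = (145 - q_j)/2
Symmetry: q* = 145/3 = 48.33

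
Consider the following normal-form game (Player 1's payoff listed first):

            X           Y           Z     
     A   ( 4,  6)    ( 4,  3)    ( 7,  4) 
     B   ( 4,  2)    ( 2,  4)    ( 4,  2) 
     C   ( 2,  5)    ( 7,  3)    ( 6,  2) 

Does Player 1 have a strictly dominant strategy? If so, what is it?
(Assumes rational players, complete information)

No strictly dominant strategy exists for Player 1

Work:
A strategy strictly dominates another if it gives a strictly higher payoff against every opponent action. Compare each pair of P1's strategies column-by-column:
  A vs B: [4 vs 4, 4 vs 2, 7 vs 4] → A does not strictly dominate B (column X: 4 ≤ 4)
  A vs C: [4 vs 2, 4 vs 7, 7 vs 6] → A does not strictly dominate C (column Y: 4 ≤ 7)
  B vs A: [4 vs 4, 2 vs 4, 4 vs 7] → B does not strictly dominate A (column X: 4 ≤ 4)
  B vs C: [4 vs 2, 2 vs 7, 4 vs 6] → B does not strictly dominate C (column Y: 2 ≤ 7)
  C vs A: [2 vs 4, 7 vs 4, 6 vs 7] → C does not strictly dominate A (column X: 2 ≤ 4)
  C vs B: [2 vs 4, 7 vs 2, 6 vs 4] → C does not strictly dominate B (column X: 2 ≤ 4)
No single strategy strictly dominates all others → no strictly dominant strategy.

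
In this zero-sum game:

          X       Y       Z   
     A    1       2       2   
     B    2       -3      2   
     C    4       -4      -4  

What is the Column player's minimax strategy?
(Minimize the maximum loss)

Column should play Y or Z (all achieve the minimum), value = 2

Work:
Column player minimizes Row's maximum payoff:
Column X: max payoff to Row = 4
Column Y: max payoff to Row = 2
Column Z: max payoff to Row = 2
Minimum is 2, achieved by columns Y, Z (tied).
Each of Y or Z is a minimax strategy.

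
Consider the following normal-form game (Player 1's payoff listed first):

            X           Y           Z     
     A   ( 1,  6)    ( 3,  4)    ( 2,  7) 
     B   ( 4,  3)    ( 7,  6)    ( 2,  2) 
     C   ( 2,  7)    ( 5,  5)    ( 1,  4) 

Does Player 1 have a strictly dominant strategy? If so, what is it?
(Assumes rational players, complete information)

No strictly dominant strategy exists for Player 1

Work:
A strategy strictly dominates another if it gives a strictly higher payoff against every opponent action. Compare each pair of P1's strategies column-by-column:
  A vs B: [1 vs 4, 3 vs 7, 2 vs 2] → A does not strictly dominate B (column X: 1 ≤ 4)
  A vs C: [1 vs 2, 3 vs 5, 2 vs 1] → A does not strictly dominate C (column X: 1 ≤ 2)
  B vs A: [4 vs 1, 7 vs 3, 2 vs 2] → B does not strictly dominate A (column Z: 2 ≤ 2)
  B vs C: [4 vs 2, 7 vs 5, 2 vs 1] → B strictly dominates C
  C vs A: [2 vs 1, 5 vs 3, 1 vs 2] → C does not strictly dominate A (column Z: 1 ≤ 2)
  C vs B: [2 vs 4, 5 vs 7, 1 vs 2] → C does not strictly dominate B (column X: 2 ≤ 4)
No single strategy strictly dominates all others → no strictly dominant strategy.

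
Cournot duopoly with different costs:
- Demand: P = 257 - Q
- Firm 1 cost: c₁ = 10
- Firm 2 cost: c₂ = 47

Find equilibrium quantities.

q₁* = 94.67, q₂* = 57.67

Work:
Reaction: q₁ = (257 - 10 - q₂)/2
Reaction: q₂ = (257 - 47 - q₁)/2
Solve simultaneously:
q₁* = (257 - 2×10 + 47)/3 = 94.67
q₂* = (257 - 2×47 + 10)/3 = 57.67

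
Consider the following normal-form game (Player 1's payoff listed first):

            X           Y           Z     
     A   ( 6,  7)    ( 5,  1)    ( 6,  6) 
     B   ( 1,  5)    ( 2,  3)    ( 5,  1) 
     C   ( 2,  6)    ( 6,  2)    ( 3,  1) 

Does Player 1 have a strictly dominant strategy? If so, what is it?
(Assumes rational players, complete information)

No strictly dominant strategy exists for Player 1

Work:
A strategy strictly dominates another if it gives a strictly higher payoff against every opponent action. Compare each pair of P1's strategies column-by-column:
  A vs B: [6 vs 1, 5 vs 2, 6 vs 5] → A strictly dominates B
  A vs C: [6 vs 2, 5 vs 6, 6 vs 3] → A does not strictly dominate C (column Y: 5 ≤ 6)
  B vs A: [1 vs 6, 2 vs 5, 5 vs 6] → B does not strictly dominate A (column X: 1 ≤ 6)
  B vs C: [1 vs 2, 2 vs 6, 5 vs 3] → B does not strictly dominate C (column X: 1 ≤ 2)
  C vs A: [2 vs 6, 6 vs 5, 3 vs 6] → C does not strictly dominate A (column X: 2 ≤ 6)
  C vs B: [2 vs 1, 6 vs 2, 3 vs 5] → C does not strictly dominate B (column Z: 3 ≤ 5)
No single strategy strictly dominates all others → no strictly dominant strategy.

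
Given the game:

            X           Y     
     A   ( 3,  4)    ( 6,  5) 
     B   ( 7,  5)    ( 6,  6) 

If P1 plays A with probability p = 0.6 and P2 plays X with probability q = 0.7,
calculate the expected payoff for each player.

E[P1] = 5.02, E[P2] = 4.7

Work:
E[P1] = p·q·π₁(A,X) + p·(1-q)·π₁(A,Y) + (1-p)·q·π₁(B,X) + (1-p)·(1-q)·π₁(B,Y)
= 0.6·0.7·3 + 0.6·0.3·6 + 0.4·0.7·7 + 0.4·0.3·6
= 5.02

E[P2] = 4.7 (similar calculation)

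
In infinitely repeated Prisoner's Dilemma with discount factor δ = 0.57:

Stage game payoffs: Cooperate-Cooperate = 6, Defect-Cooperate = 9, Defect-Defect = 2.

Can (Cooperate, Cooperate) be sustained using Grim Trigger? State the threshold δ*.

δ* = 0.4286; since δ = 0.57 ≥ 0.4286, cooperation can be sustained

Work:
For Grim Trigger:
Cooperate forever: 6/(1-δ)
Defect then punished: 9 + 2·δ/(1-δ)
Need: 6/(1-δ) ≥ 9 + 2·δ/(1-δ)
Solving: δ ≥ (T-R)/(T-P) = (9-6)/(9-2) = 0.4286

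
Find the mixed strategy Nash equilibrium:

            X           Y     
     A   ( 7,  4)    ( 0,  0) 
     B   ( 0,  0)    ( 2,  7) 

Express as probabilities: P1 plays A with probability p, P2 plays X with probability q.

p = 0.6364, q = 0.2222

Work:
Find probabilities that make opponent indifferent:
P2 chooses q to make P1 indifferent between A and B
P1 chooses p to make P2 indifferent between X and Y
Mixed NE: P1 plays (A: 0.6364, B: 0.3636), P2 plays (X: 0.2222, Y: 0.7778)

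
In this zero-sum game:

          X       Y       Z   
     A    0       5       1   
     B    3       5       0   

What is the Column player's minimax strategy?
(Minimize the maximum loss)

Column should play Z, value = 1

Work:
Column player minimizes Row's maximum payoff:
Column X: max payoff to Row = 3
Column Y: max payoff to Row = 5
Column Z: max payoff to Row = 1
Minimum is 1, achieved by column Z.
Minimax strategy: Z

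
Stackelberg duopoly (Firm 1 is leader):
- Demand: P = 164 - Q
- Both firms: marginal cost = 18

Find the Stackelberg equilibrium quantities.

q₁* (leader) = 73.0, q₂* (follower) = 36.5

Work:
Follower's reaction: q₂ = (a - c - q₁)/2
Leader substitutes: π₁ = q₁·(a - q₁ - (a-c-q₁)/2 - c)
FOC: q₁* = (164 - 18)/2 = 73.00
Then: q₂* = (164 - 18 - 73.0)/2 = 36.50
Leader has first-mover advantage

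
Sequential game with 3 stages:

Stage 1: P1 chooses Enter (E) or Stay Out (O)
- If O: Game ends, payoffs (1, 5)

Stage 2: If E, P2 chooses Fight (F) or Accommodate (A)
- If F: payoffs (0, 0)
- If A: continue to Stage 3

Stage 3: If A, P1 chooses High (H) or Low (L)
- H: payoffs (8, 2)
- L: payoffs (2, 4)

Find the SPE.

SPE: (E, A, H); Outcome (8, 2)

Work:
Stage 3: P1 chooses H (8 vs 2)
Stage 2: P2: F->0, A->2 (anticipating H). Choose A
Stage 1: P1: O->1, E->8 (anticipating A, H). Choose E
SPE path: E -> A -> H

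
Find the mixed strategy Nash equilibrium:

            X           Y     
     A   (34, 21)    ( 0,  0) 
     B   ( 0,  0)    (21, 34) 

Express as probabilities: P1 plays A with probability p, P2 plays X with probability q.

p = 0.6182, q = 0.3818

Work:
Find probabilities that make opponent indifferent:
P2 chooses q to make P1 indifferent between A and B
P1 chooses p to make P2 indifferent between X and Y
Mixed NE: P1 plays (A: 0.6182, B: 0.3818), P2 plays (X: 0.3818, Y: 0.6182)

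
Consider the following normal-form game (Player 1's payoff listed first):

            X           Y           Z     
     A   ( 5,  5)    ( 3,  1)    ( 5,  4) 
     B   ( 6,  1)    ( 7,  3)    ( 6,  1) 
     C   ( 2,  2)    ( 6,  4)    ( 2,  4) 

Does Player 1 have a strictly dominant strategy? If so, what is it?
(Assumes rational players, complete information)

Yes, Player 1's strictly dominant strategy is B

Work:
A strategy strictly dominates another if it gives a strictly higher payoff against every opponent action. Compare each pair of P1's strategies column-by-column:
  A vs B: [5 vs 6, 3 vs 7, 5 vs 6] → A does not strictly dominate B (column X: 5 ≤ 6)
  A vs C: [5 vs 2, 3 vs 6, 5 vs 2] → A does not strictly dominate C (column Y: 3 ≤ 6)
  B vs A: [6 vs 5, 7 vs 3, 6 vs 5] → B strictly dominates A
  B vs C: [6 vs 2, 7 vs 6, 6 vs 2] → B strictly dominates C
  C vs A: [2 vs 5, 6 vs 3, 2 vs 5] → C does not strictly dominate A (column X: 2 ≤ 5)
  C vs B: [2 vs 6, 6 vs 7, 2 vs 6] → C does not strictly dominate B (column X: 2 ≤ 6)
B strictly dominates every other strategy → strictly dominant.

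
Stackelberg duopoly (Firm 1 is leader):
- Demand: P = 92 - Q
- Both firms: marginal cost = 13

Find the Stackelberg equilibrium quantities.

q₁* (leader) = 39.5, q₂* (follower) = 19.75

Work:
Follower's reaction: q₂ = (a - c - q₁)/2
Leader substitutes: π₁ = q₁·(a - q₁ - (a-c-q₁)/2 - c)
FOC: q₁* = (92 - 13)/2 = 39.50
Then: q₂* = (92 - 13 - 39.5)/2 = 19.75
Leader has first-mover advantage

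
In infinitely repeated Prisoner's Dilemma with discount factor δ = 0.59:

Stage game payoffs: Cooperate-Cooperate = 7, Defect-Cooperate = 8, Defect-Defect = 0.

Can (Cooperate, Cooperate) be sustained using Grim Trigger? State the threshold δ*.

δ* = 0.125; since δ = 0.59 ≥ 0.125, cooperation can be sustained

Work:
For Grim Trigger:
Cooperate forever: 7/(1-δ)
Defect then punished: 8 + 0·δ/(1-δ)
Need: 7/(1-δ) ≥ 8 + 0·δ/(1-δ)
Solving: δ ≥ (T-R)/(T-P) = (8-7)/(8-0) = 0.125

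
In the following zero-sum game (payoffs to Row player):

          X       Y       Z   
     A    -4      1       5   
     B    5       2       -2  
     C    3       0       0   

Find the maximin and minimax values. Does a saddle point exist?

Maximin = 0, Minimax = 2, Saddle: False

Work:
Row minimums: [-4, -2, 0] → maximin = 0
Column maximums: [5, 2, 5] → minimax = 2
No saddle point (maximin ≠ minimax). Mixed strategy needed.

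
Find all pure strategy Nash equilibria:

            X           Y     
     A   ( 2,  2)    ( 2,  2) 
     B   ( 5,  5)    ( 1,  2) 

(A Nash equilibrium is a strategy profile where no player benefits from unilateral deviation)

Nash equilibrium: (A, Y), (B, X)

Work:
Best responses:
  P1 vs X: payoffs [2, 5] → best response B (payoff 5)
  P1 vs Y: payoffs [2, 1] → best response A (payoff 2)
  P2 vs A: payoffs [2, 2] → best response X/Y (payoff 2)
  P2 vs B: payoffs [5, 2] → best response X (payoff 5)
Mutual best responses: (A,Y), (B,X) → Nash equilibria.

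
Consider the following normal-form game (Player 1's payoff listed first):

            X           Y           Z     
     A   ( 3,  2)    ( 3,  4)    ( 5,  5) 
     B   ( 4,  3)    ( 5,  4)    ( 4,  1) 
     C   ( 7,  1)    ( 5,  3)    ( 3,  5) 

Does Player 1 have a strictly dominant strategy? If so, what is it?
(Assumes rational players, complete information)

No strictly dominant strategy exists for Player 1

Work:
A strategy strictly dominates another if it gives a strictly higher payoff against every opponent action. Compare each pair of P1's strategies column-by-column:
  A vs B: [3 vs 4, 3 vs 5, 5 vs 4] → A does not strictly dominate B (column X: 3 ≤ 4)
  A vs C: [3 vs 7, 3 vs 5, 5 vs 3] → A does not strictly dominate C (column X: 3 ≤ 7)
  B vs A: [4 vs 3, 5 vs 3, 4 vs 5] → B does not strictly dominate A (column Z: 4 ≤ 5)
  B vs C: [4 vs 7, 5 vs 5, 4 vs 3] → B does not strictly dominate C (column X: 4 ≤ 7)
  C vs A: [7 vs 3, 5 vs 3, 3 vs 5] → C does not strictly dominate A (column Z: 3 ≤ 5)
  C vs B: [7 vs 4, 5 vs 5, 3 vs 4] → C does not strictly dominate B (column Y: 5 ≤ 5)
No single strategy strictly dominates all others → no strictly dominant strategy.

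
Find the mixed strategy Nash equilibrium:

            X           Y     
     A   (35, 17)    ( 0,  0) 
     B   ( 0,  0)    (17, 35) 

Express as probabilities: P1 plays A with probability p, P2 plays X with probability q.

p = 0.6731, q = 0.3269

Work:
Find probabilities that make opponent indifferent:
P2 chooses q to make P1 indifferent between A and B
P1 chooses p to make P2 indifferent between X and Y
Mixed NE: P1 plays (A: 0.6731, B: 0.3269), P2 plays (X: 0.3269, Y: 0.6731)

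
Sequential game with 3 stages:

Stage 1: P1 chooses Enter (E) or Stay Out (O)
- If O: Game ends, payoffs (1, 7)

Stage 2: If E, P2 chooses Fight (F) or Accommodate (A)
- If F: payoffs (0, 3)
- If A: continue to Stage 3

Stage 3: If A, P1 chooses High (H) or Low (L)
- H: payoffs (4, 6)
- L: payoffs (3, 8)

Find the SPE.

SPE: (E, A, H); Outcome (4, 6)

Work:
Stage 3: P1 chooses H (4 vs 3)
Stage 2: P2: F->3, A->6 (anticipating H). Choose A
Stage 1: P1: O->1, E->4 (anticipating A, H). Choose E
SPE path: E -> A -> H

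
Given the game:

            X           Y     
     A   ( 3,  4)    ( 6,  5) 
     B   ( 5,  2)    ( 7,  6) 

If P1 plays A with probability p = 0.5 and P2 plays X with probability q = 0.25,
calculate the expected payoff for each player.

E[P1] = 5.875, E[P2] = 4.875

Work:
E[P1] = p·q·π₁(A,X) + p·(1-q)·π₁(A,Y) + (1-p)·q·π₁(B,X) + (1-p)·(1-q)·π₁(B,Y)
= 0.5·0.25·3 + 0.5·0.75·6 + 0.5·0.25·5 + 0.5·0.75·7
= 5.875

E[P2] = 4.875 (similar calculation)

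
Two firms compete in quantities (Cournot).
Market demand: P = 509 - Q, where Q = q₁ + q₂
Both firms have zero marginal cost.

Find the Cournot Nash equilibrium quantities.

q₁* = q₂* = 169.67; P* = 169.67

Work:
Profit: π_i = P·q_i = (a - q_i - q_j)·q_i
FOC: ∂π_i/∂q_i = a - 2q_i - q_j = 0
Reaction function: q_i = (509 - q_j)/2
Symmetry: q* = 509/3 = 169.67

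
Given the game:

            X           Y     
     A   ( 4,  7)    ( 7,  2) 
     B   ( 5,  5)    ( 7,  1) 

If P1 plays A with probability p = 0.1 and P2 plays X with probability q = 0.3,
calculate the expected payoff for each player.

E[P1] = 6.37, E[P2] = 2.33

Work:
E[P1] = p·q·π₁(A,X) + p·(1-q)·π₁(A,Y) + (1-p)·q·π₁(B,X) + (1-p)·(1-q)·π₁(B,Y)
= 0.1·0.3·4 + 0.1·0.7·7 + 0.9·0.3·5 + 0.9·0.7·7
= 6.37

E[P2] = 2.33 (similar calculation)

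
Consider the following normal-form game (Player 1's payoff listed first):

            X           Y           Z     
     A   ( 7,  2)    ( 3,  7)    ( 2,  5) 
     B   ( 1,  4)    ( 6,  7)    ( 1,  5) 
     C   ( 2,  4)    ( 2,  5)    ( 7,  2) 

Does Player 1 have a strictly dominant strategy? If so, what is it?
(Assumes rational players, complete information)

No strictly dominant strategy exists for Player 1

Work:
A strategy strictly dominates another if it gives a strictly higher payoff against every opponent action. Compare each pair of P1's strategies column-by-column:
  A vs B: [7 vs 1, 3 vs 6, 2 vs 1] → A does not strictly dominate B (column Y: 3 ≤ 6)
  A vs C: [7 vs 2, 3 vs 2, 2 vs 7] → A does not strictly dominate C (column Z: 2 ≤ 7)
  B vs A: [1 vs 7, 6 vs 3, 1 vs 2] → B does not strictly dominate A (column X: 1 ≤ 7)
  B vs C: [1 vs 2, 6 vs 2, 1 vs 7] → B does not strictly dominate C (column X: 1 ≤ 2)
  C vs A: [2 vs 7, 2 vs 3, 7 vs 2] → C does not strictly dominate A (column X: 2 ≤ 7)
  C vs B: [2 vs 1, 2 vs 6, 7 vs 1] → C does not strictly dominate B (column Y: 2 ≤ 6)
No single strategy strictly dominates all others → no strictly dominant strategy.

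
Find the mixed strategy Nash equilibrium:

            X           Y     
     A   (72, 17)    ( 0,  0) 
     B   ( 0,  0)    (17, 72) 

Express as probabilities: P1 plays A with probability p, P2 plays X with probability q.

p = 0.809, q = 0.191

Work:
Find probabilities that make opponent indifferent:
P2 chooses q to make P1 indifferent between A and B
P1 chooses p to make P2 indifferent between X and Y
Mixed NE: P1 plays (A: 0.809, B: 0.191), P2 plays (X: 0.191, Y: 0.809)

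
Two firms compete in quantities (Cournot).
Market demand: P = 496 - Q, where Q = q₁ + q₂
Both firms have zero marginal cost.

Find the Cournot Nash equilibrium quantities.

q₁* = q₂* = 165.33; P* = 165.33

Work:
Profit: π_i = P·q_i = (a - q_i - q_j)·q_i
FOC: ∂π_i/∂q_i = a - 2q_i - q_j = 0
Reaction function: q_i = (496 - q_j)/2
Symmetry: q* = 496/3 = 165.33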